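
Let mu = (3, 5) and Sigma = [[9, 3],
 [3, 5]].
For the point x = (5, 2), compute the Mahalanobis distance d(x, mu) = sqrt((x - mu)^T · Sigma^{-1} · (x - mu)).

Step 1 — centre the observation: (x - mu) = (2, -3).

Step 2 — invert Sigma. det(Sigma) = 9·5 - (3)² = 36.
  Sigma^{-1} = (1/det) · [[d, -b], [-b, a]] = [[0.1389, -0.0833],
 [-0.0833, 0.25]].

Step 3 — form the quadratic (x - mu)^T · Sigma^{-1} · (x - mu):
  Sigma^{-1} · (x - mu) = (0.5278, -0.9167).
  (x - mu)^T · [Sigma^{-1} · (x - mu)] = (2)·(0.5278) + (-3)·(-0.9167) = 3.8056.

Step 4 — take square root: d = √(3.8056) ≈ 1.9508.

d(x, mu) = √(3.8056) ≈ 1.9508


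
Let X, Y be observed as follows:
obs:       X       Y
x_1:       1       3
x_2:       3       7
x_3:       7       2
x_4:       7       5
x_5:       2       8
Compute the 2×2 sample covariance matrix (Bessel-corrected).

Step 1 — column means:
  mean(X) = (1 + 3 + 7 + 7 + 2) / 5 = 20/5 = 4
  mean(Y) = (3 + 7 + 2 + 5 + 8) / 5 = 25/5 = 5

Step 2 — sample covariance S[i,j] = (1/(n-1)) · Σ_k (x_{k,i} - mean_i) · (x_{k,j} - mean_j), with n-1 = 4.
  S[X,X] = ((-3)·(-3) + (-1)·(-1) + (3)·(3) + (3)·(3) + (-2)·(-2)) / 4 = 32/4 = 8
  S[X,Y] = ((-3)·(-2) + (-1)·(2) + (3)·(-3) + (3)·(0) + (-2)·(3)) / 4 = -11/4 = -2.75
  S[Y,Y] = ((-2)·(-2) + (2)·(2) + (-3)·(-3) + (0)·(0) + (3)·(3)) / 4 = 26/4 = 6.5

S is symmetric (S[j,i] = S[i,j]). Assembling:

S = [[8, -2.75],
 [-2.75, 6.5]]


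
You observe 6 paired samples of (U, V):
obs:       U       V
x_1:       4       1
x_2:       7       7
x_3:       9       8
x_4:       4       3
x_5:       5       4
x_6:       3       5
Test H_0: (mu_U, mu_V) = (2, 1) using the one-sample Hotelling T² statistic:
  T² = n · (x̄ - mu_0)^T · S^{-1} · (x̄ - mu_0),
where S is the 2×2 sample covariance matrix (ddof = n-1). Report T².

Step 1 — sample mean vector:
  mean(U) = (4 + 7 + 9 + 4 + 5 + 3) / 6 = 32/6 = 5.3333
  mean(V) = (1 + 7 + 8 + 3 + 4 + 5) / 6 = 28/6 = 4.6667
  x̄ = (5.3333, 4.6667),  deviation x̄ - mu_0 = (5.3333, 4.6667) - (2, 1) = (3.3333, 3.6667).

Step 2 — sample covariance matrix, S[i,j] = (1/(n-1)) · Σ_k (x_{k,i} - mean_i) · (x_{k,j} - mean_j), divisor n-1 = 5:
  S[U,U] = ((-1.3333)·(-1.3333) + (1.6667)·(1.6667) + (3.6667)·(3.6667) + (-1.3333)·(-1.3333) + (-0.3333)·(-0.3333) + (-2.3333)·(-2.3333)) / 5 = 25.3333/5 = 5.0667
  S[U,V] = ((-1.3333)·(-3.6667) + (1.6667)·(2.3333) + (3.6667)·(3.3333) + (-1.3333)·(-1.6667) + (-0.3333)·(-0.6667) + (-2.3333)·(0.3333)) / 5 = 22.6667/5 = 4.5333
  S[V,V] = ((-3.6667)·(-3.6667) + (2.3333)·(2.3333) + (3.3333)·(3.3333) + (-1.6667)·(-1.6667) + (-0.6667)·(-0.6667) + (0.3333)·(0.3333)) / 5 = 33.3333/5 = 6.6667
  S = [[5.0667, 4.5333],
 [4.5333, 6.6667]].

Step 3 — invert S. det(S) = 5.0667·6.6667 - (4.5333)² = 13.2267.
  S^{-1} = (1/det) · [[d, -b], [-b, a]] = [[0.504, -0.3427],
 [-0.3427, 0.3831]].

Step 4 — quadratic form (x̄ - mu_0)^T · S^{-1} · (x̄ - mu_0):
  S^{-1} · (x̄ - mu_0) = (0.4234, 0.2621),
  (x̄ - mu_0)^T · [...] = (3.3333)·(0.4234) + (3.6667)·(0.2621) = 2.3723.

Step 5 — scale by n: T² = 6 · 2.3723 = 14.2339.

T² ≈ 14.2339


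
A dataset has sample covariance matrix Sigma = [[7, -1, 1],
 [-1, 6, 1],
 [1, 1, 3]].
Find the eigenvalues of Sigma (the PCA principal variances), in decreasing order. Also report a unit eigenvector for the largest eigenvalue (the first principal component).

Step 1 — characteristic polynomial p(λ) = det(λI - Sigma) = λ³ - tr·λ² + c_1·λ - det, where tr = trace, c_1 = sum of the principal 2×2 minors, det = det(Sigma):
  tr = 7 + 6 + 3 = 16,
  c_1 = (7·6 - (-1)²) + (7·3 - (1)²) + (6·3 - (1)²) = 41 + 20 + 17 = 78,
  det = 7·(6·3 - (1)²) - (-1)·((-1)·3 - (1)·(1)) + (1)·((-1)·(1) - 6·(1)) = 7·(17) - (-1)·(-4) + (1)·(-7) = 108.
  So p(λ) = λ³ - 16λ² + 78λ - 108.
Step 2 — look for an integer root (rational root theorem: any rational root is an integer divisor of 108). Testing λ = 6:
  p(6) = 216 - 576 + 468 - 108 = 0  ✓
  Dividing out (λ - 6): p(λ) = (λ - 6)(λ² - 10λ + 18).
Step 3 — remaining eigenvalues from the quadratic λ² - 10λ + 18 = 0:
  Δ = 10² - 4·18 = 100 - 72 = 28,  λ = (10 ± √28)/2 = (10 ± 5.2915)/2 ≈ 7.6458 or 2.3542.
  Sorted: λ_1 = 7.6458,  λ_2 = 6,  λ_3 = 2.3542  (check: sum = 16 = tr ✓).

Step 4 — unit eigenvector for λ_1 ≈ 7.6458: v spans the null space of (Sigma - λ_1 I), whose rows are
  r_1 = (-0.6458, -1, 1),  r_2 = (-1, -1.6458, 1),  r_3 = (1, 1, -4.6458).
  v is orthogonal to every row, so take v ∝ r_2 × r_3 = ((-1.6458)·(-4.6458) - (1)·(1), (1)·(1) - (-1)·(-4.6458), (-1)·(1) - (-1.6458)·(1)) ≈ (6.6458, -3.6458, 0.6458).
  Let u = (6.6458, -3.6458, 0.6458).
  ||u|| = √((6.6458)² + (-3.6458)² + (0.6458)²) = √(57.8745) ≈ 7.6075,  v_1 = u/||u|| ≈ (0.8736, -0.4792, 0.0849) (||v_1|| = 1).

λ_1 = 7.6458,  λ_2 = 6,  λ_3 = 2.3542;  v_1 ≈ (0.8736, -0.4792, 0.0849)


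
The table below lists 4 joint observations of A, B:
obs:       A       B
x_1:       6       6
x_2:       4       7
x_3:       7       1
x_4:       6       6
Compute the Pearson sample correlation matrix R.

Step 1 — column means:
  mean(A) = (6 + 4 + 7 + 6) / 4 = 23/4 = 5.75
  mean(B) = (6 + 7 + 1 + 6) / 4 = 20/4 = 5

Step 2 — sample variances and covariances s[i,j] = (1/(n-1)) · Σ_k (x_{k,i} - mean_i) · (x_{k,j} - mean_j), with n-1 = 3:
  s[A,A] = ((0.25)·(0.25) + (-1.75)·(-1.75) + (1.25)·(1.25) + (0.25)·(0.25)) / 3 = 4.75/3 = 1.5833
  s[A,B] = ((0.25)·(1) + (-1.75)·(2) + (1.25)·(-4) + (0.25)·(1)) / 3 = -8/3 = -2.6667
  s[B,B] = ((1)·(1) + (2)·(2) + (-4)·(-4) + (1)·(1)) / 3 = 22/3 = 7.3333
  Sample standard deviations s_i = √(s[i,i]):
  s(A) = √(1.5833) = 1.2583
  s(B) = √(7.3333) = 2.708

Step 3 — r_{ij} = s_{ij} / (s_i · s_j):
  r[A,A] = 1 (diagonal).
  r[A,B] = -2.6667 / (1.2583 · 2.708) = -2.6667 / 3.4075 = -0.7826
  r[B,B] = 1 (diagonal).

R is symmetric with unit diagonal. Assembling:

R = [[1, -0.7826],
 [-0.7826, 1]]


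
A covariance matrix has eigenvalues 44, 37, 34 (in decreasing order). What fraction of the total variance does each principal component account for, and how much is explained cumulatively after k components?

Step 1 — total variance = trace(Sigma) = Σ λ_i = 44 + 37 + 34 = 115.

Step 2 — fraction explained by component i = λ_i / Σ λ:
  PC1: 44/115 = 0.3826
  PC2: 37/115 = 0.3217
  PC3: 34/115 = 0.2957

Step 3 — cumulative fraction after k components = (λ_1 + ... + λ_k) / Σ λ:
  k = 1: 44/115 = 0.3826
  k = 2: (44 + 37)/115 = 81/115 = 0.7043
  k = 3: (44 + 37 + 34)/115 = 115/115 = 1

Summary (fraction, with percent):

explained: PC1 0.3826 (38.26%), PC2 0.3217 (32.17%), PC3 0.2957 (29.57%);  cumulative: 0.3826, 0.7043, 1


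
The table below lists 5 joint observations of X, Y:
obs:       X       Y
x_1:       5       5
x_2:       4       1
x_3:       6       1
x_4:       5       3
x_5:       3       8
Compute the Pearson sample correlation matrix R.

Step 1 — column means:
  mean(X) = (5 + 4 + 6 + 5 + 3) / 5 = 23/5 = 4.6
  mean(Y) = (5 + 1 + 1 + 3 + 8) / 5 = 18/5 = 3.6

Step 2 — sample variances and covariances s[i,j] = (1/(n-1)) · Σ_k (x_{k,i} - mean_i) · (x_{k,j} - mean_j), with n-1 = 4:
  s[X,X] = ((0.4)·(0.4) + (-0.6)·(-0.6) + (1.4)·(1.4) + (0.4)·(0.4) + (-1.6)·(-1.6)) / 4 = 5.2/4 = 1.3
  s[X,Y] = ((0.4)·(1.4) + (-0.6)·(-2.6) + (1.4)·(-2.6) + (0.4)·(-0.6) + (-1.6)·(4.4)) / 4 = -8.8/4 = -2.2
  s[Y,Y] = ((1.4)·(1.4) + (-2.6)·(-2.6) + (-2.6)·(-2.6) + (-0.6)·(-0.6) + (4.4)·(4.4)) / 4 = 35.2/4 = 8.8
  Sample standard deviations s_i = √(s[i,i]):
  s(X) = √(1.3) = 1.1402
  s(Y) = √(8.8) = 2.9665

Step 3 — r_{ij} = s_{ij} / (s_i · s_j):
  r[X,X] = 1 (diagonal).
  r[X,Y] = -2.2 / (1.1402 · 2.9665) = -2.2 / 3.3823 = -0.6504
  r[Y,Y] = 1 (diagonal).

R is symmetric with unit diagonal. Assembling:

R = [[1, -0.6504],
 [-0.6504, 1]]


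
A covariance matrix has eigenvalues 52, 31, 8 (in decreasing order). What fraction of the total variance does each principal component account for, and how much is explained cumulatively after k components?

Step 1 — total variance = trace(Sigma) = Σ λ_i = 52 + 31 + 8 = 91.

Step 2 — fraction explained by component i = λ_i / Σ λ:
  PC1: 52/91 = 0.5714
  PC2: 31/91 = 0.3407
  PC3: 8/91 = 0.0879

Step 3 — cumulative fraction after k components = (λ_1 + ... + λ_k) / Σ λ:
  k = 1: 52/91 = 0.5714
  k = 2: (52 + 31)/91 = 83/91 = 0.9121
  k = 3: (52 + 31 + 8)/91 = 91/91 = 1

Summary (fraction, with percent):

explained: PC1 0.5714 (57.14%), PC2 0.3407 (34.07%), PC3 0.0879 (8.79%);  cumulative: 0.5714, 0.9121, 1


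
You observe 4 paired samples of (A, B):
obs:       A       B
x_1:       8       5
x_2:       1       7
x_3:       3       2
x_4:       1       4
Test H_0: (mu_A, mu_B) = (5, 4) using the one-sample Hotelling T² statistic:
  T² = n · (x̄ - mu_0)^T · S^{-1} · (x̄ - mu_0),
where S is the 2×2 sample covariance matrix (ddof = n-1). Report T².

Step 1 — sample mean vector:
  mean(A) = (8 + 1 + 3 + 1) / 4 = 13/4 = 3.25
  mean(B) = (5 + 7 + 2 + 4) / 4 = 18/4 = 4.5
  x̄ = (3.25, 4.5),  deviation x̄ - mu_0 = (3.25, 4.5) - (5, 4) = (-1.75, 0.5).

Step 2 — sample covariance matrix, S[i,j] = (1/(n-1)) · Σ_k (x_{k,i} - mean_i) · (x_{k,j} - mean_j), divisor n-1 = 3:
  S[A,A] = ((4.75)·(4.75) + (-2.25)·(-2.25) + (-0.25)·(-0.25) + (-2.25)·(-2.25)) / 3 = 32.75/3 = 10.9167
  S[A,B] = ((4.75)·(0.5) + (-2.25)·(2.5) + (-0.25)·(-2.5) + (-2.25)·(-0.5)) / 3 = -1.5/3 = -0.5
  S[B,B] = ((0.5)·(0.5) + (2.5)·(2.5) + (-2.5)·(-2.5) + (-0.5)·(-0.5)) / 3 = 13/3 = 4.3333
  S = [[10.9167, -0.5],
 [-0.5, 4.3333]].

Step 3 — invert S. det(S) = 10.9167·4.3333 - (-0.5)² = 47.0556.
  S^{-1} = (1/det) · [[d, -b], [-b, a]] = [[0.0921, 0.0106],
 [0.0106, 0.232]].

Step 4 — quadratic form (x̄ - mu_0)^T · S^{-1} · (x̄ - mu_0):
  S^{-1} · (x̄ - mu_0) = (-0.1558, 0.0974),
  (x̄ - mu_0)^T · [...] = (-1.75)·(-0.1558) + (0.5)·(0.0974) = 0.3214.

Step 5 — scale by n: T² = 4 · 0.3214 = 1.2857.

T² ≈ 1.2857


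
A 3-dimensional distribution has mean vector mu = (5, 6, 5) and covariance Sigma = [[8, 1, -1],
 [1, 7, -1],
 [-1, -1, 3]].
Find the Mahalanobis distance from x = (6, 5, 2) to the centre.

Step 1 — centre the observation: (x - mu) = (1, -1, -3).

Step 2 — invert Sigma (cofactor / det for 3×3, or solve directly):
  Sigma^{-1} = [[0.1316, -0.0132, 0.0395],
 [-0.0132, 0.1513, 0.0461],
 [0.0395, 0.0461, 0.3618]].

Step 3 — form the quadratic (x - mu)^T · Sigma^{-1} · (x - mu):
  Sigma^{-1} · (x - mu) = (0.0263, -0.3026, -1.0921).
  (x - mu)^T · [Sigma^{-1} · (x - mu)] = (1)·(0.0263) + (-1)·(-0.3026) + (-3)·(-1.0921) = 3.6053.

Step 4 — take square root: d = √(3.6053) ≈ 1.8988.

d(x, mu) = √(3.6053) ≈ 1.8988


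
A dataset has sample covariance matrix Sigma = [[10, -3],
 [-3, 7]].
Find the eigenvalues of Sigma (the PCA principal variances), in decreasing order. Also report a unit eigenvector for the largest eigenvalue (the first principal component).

Step 1 — characteristic polynomial of 2×2 Sigma:
  det(Sigma - λI) = λ² - trace · λ + det = 0.
  trace = 10 + 7 = 17, det = 10·7 - (-3)² = 61.
Step 2 — discriminant:
  Δ = trace² - 4·det = 289 - 244 = 45.
Step 3 — eigenvalues:
  λ = (trace ± √Δ)/2 = (17 ± 6.7082)/2,
  λ_1 = 11.8541,  λ_2 = 5.1459.

Step 4 — unit eigenvector for λ_1: solve (Sigma - λ_1 I)v = 0. First row:
  (10 - 11.8541)·v_x + (-3)·v_y = 0, i.e. (-1.8541)·v_x + (-3)·v_y = 0,
  so v ∝ (b, λ_1 - a) = (-3, 1.8541); multiply by -1 so the first entry is positive: u = (3, -1.8541).
  ||u|| = √((3)² + (-1.8541)²) = √(12.4377) ≈ 3.5267,
  v_1 = u/||u|| ≈ (0.8507, -0.5257) (||v_1|| = 1).

λ_1 = 11.8541,  λ_2 = 5.1459;  v_1 ≈ (0.8507, -0.5257)


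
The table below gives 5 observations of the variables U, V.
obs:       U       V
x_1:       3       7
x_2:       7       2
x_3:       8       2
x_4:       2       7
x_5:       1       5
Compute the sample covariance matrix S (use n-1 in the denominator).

Step 1 — column means:
  mean(U) = (3 + 7 + 8 + 2 + 1) / 5 = 21/5 = 4.2
  mean(V) = (7 + 2 + 2 + 7 + 5) / 5 = 23/5 = 4.6

Step 2 — sample covariance S[i,j] = (1/(n-1)) · Σ_k (x_{k,i} - mean_i) · (x_{k,j} - mean_j), with n-1 = 4.
  S[U,U] = ((-1.2)·(-1.2) + (2.8)·(2.8) + (3.8)·(3.8) + (-2.2)·(-2.2) + (-3.2)·(-3.2)) / 4 = 38.8/4 = 9.7
  S[U,V] = ((-1.2)·(2.4) + (2.8)·(-2.6) + (3.8)·(-2.6) + (-2.2)·(2.4) + (-3.2)·(0.4)) / 4 = -26.6/4 = -6.65
  S[V,V] = ((2.4)·(2.4) + (-2.6)·(-2.6) + (-2.6)·(-2.6) + (2.4)·(2.4) + (0.4)·(0.4)) / 4 = 25.2/4 = 6.3

S is symmetric (S[j,i] = S[i,j]). Assembling:

S = [[9.7, -6.65],
 [-6.65, 6.3]]


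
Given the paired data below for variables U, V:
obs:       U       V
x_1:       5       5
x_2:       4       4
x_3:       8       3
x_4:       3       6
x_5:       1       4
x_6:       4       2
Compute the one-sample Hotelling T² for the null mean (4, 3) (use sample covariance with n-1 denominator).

Step 1 — sample mean vector:
  mean(U) = (5 + 4 + 8 + 3 + 1 + 4) / 6 = 25/6 = 4.1667
  mean(V) = (5 + 4 + 3 + 6 + 4 + 2) / 6 = 24/6 = 4
  x̄ = (4.1667, 4),  deviation x̄ - mu_0 = (4.1667, 4) - (4, 3) = (0.1667, 1).

Step 2 — sample covariance matrix, S[i,j] = (1/(n-1)) · Σ_k (x_{k,i} - mean_i) · (x_{k,j} - mean_j), divisor n-1 = 5:
  S[U,U] = ((0.8333)·(0.8333) + (-0.1667)·(-0.1667) + (3.8333)·(3.8333) + (-1.1667)·(-1.1667) + (-3.1667)·(-3.1667) + (-0.1667)·(-0.1667)) / 5 = 26.8333/5 = 5.3667
  S[U,V] = ((0.8333)·(1) + (-0.1667)·(0) + (3.8333)·(-1) + (-1.1667)·(2) + (-3.1667)·(0) + (-0.1667)·(-2)) / 5 = -5/5 = -1
  S[V,V] = ((1)·(1) + (0)·(0) + (-1)·(-1) + (2)·(2) + (0)·(0) + (-2)·(-2)) / 5 = 10/5 = 2
  S = [[5.3667, -1],
 [-1, 2]].

Step 3 — invert S. det(S) = 5.3667·2 - (-1)² = 9.7333.
  S^{-1} = (1/det) · [[d, -b], [-b, a]] = [[0.2055, 0.1027],
 [0.1027, 0.5514]].

Step 4 — quadratic form (x̄ - mu_0)^T · S^{-1} · (x̄ - mu_0):
  S^{-1} · (x̄ - mu_0) = (0.137, 0.5685),
  (x̄ - mu_0)^T · [...] = (0.1667)·(0.137) + (1)·(0.5685) = 0.5913.

Step 5 — scale by n: T² = 6 · 0.5913 = 3.5479.

T² ≈ 3.5479


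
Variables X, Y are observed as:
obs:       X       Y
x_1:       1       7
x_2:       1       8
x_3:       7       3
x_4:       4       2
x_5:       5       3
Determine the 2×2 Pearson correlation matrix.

Step 1 — column means:
  mean(X) = (1 + 1 + 7 + 4 + 5) / 5 = 18/5 = 3.6
  mean(Y) = (7 + 8 + 3 + 2 + 3) / 5 = 23/5 = 4.6

Step 2 — sample variances and covariances s[i,j] = (1/(n-1)) · Σ_k (x_{k,i} - mean_i) · (x_{k,j} - mean_j), with n-1 = 4:
  s[X,X] = ((-2.6)·(-2.6) + (-2.6)·(-2.6) + (3.4)·(3.4) + (0.4)·(0.4) + (1.4)·(1.4)) / 4 = 27.2/4 = 6.8
  s[X,Y] = ((-2.6)·(2.4) + (-2.6)·(3.4) + (3.4)·(-1.6) + (0.4)·(-2.6) + (1.4)·(-1.6)) / 4 = -23.8/4 = -5.95
  s[Y,Y] = ((2.4)·(2.4) + (3.4)·(3.4) + (-1.6)·(-1.6) + (-2.6)·(-2.6) + (-1.6)·(-1.6)) / 4 = 29.2/4 = 7.3
  Sample standard deviations s_i = √(s[i,i]):
  s(X) = √(6.8) = 2.6077
  s(Y) = √(7.3) = 2.7019

Step 3 — r_{ij} = s_{ij} / (s_i · s_j):
  r[X,X] = 1 (diagonal).
  r[X,Y] = -5.95 / (2.6077 · 2.7019) = -5.95 / 7.0456 = -0.8445
  r[Y,Y] = 1 (diagonal).

R is symmetric with unit diagonal. Assembling:

R = [[1, -0.8445],
 [-0.8445, 1]]


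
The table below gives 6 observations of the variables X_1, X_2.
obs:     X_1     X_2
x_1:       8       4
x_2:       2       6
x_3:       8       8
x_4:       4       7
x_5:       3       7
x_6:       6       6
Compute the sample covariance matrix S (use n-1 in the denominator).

Step 1 — column means:
  mean(X_1) = (8 + 2 + 8 + 4 + 3 + 6) / 6 = 31/6 = 5.1667
  mean(X_2) = (4 + 6 + 8 + 7 + 7 + 6) / 6 = 38/6 = 6.3333

Step 2 — sample covariance S[i,j] = (1/(n-1)) · Σ_k (x_{k,i} - mean_i) · (x_{k,j} - mean_j), with n-1 = 5.
  S[X_1,X_1] = ((2.8333)·(2.8333) + (-3.1667)·(-3.1667) + (2.8333)·(2.8333) + (-1.1667)·(-1.1667) + (-2.1667)·(-2.1667) + (0.8333)·(0.8333)) / 5 = 32.8333/5 = 6.5667
  S[X_1,X_2] = ((2.8333)·(-2.3333) + (-3.1667)·(-0.3333) + (2.8333)·(1.6667) + (-1.1667)·(0.6667) + (-2.1667)·(0.6667) + (0.8333)·(-0.3333)) / 5 = -3.3333/5 = -0.6667
  S[X_2,X_2] = ((-2.3333)·(-2.3333) + (-0.3333)·(-0.3333) + (1.6667)·(1.6667) + (0.6667)·(0.6667) + (0.6667)·(0.6667) + (-0.3333)·(-0.3333)) / 5 = 9.3333/5 = 1.8667

S is symmetric (S[j,i] = S[i,j]). Assembling:

S = [[6.5667, -0.6667],
 [-0.6667, 1.8667]]


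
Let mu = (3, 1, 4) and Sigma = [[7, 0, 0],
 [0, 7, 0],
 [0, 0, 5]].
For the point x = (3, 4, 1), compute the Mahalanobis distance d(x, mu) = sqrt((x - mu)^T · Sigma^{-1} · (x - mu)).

Step 1 — centre the observation: (x - mu) = (0, 3, -3).

Step 2 — invert Sigma (cofactor / det for 3×3, or solve directly):
  Sigma^{-1} = [[0.1429, 0, 0],
 [0, 0.1429, 0],
 [0, 0, 0.2]].

Step 3 — form the quadratic (x - mu)^T · Sigma^{-1} · (x - mu):
  Sigma^{-1} · (x - mu) = (0, 0.4286, -0.6).
  (x - mu)^T · [Sigma^{-1} · (x - mu)] = (0)·(0) + (3)·(0.4286) + (-3)·(-0.6) = 3.0857.

Step 4 — take square root: d = √(3.0857) ≈ 1.7566.

d(x, mu) = √(3.0857) ≈ 1.7566


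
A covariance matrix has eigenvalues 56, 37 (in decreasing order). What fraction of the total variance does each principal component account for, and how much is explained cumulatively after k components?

Step 1 — total variance = trace(Sigma) = Σ λ_i = 56 + 37 = 93.

Step 2 — fraction explained by component i = λ_i / Σ λ:
  PC1: 56/93 = 0.6022
  PC2: 37/93 = 0.3978

Step 3 — cumulative fraction after k components = (λ_1 + ... + λ_k) / Σ λ:
  k = 1: 56/93 = 0.6022
  k = 2: (56 + 37)/93 = 93/93 = 1

Summary (fraction, with percent):

explained: PC1 0.6022 (60.22%), PC2 0.3978 (39.78%);  cumulative: 0.6022, 1


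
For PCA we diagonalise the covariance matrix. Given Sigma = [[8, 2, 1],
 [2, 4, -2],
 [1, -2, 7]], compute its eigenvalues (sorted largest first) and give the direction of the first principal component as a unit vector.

Step 1 — characteristic polynomial p(λ) = det(λI - Sigma) = λ³ - tr·λ² + c_1·λ - det, where tr = trace, c_1 = sum of the principal 2×2 minors, det = det(Sigma):
  tr = 8 + 4 + 7 = 19,
  c_1 = (8·4 - (2)²) + (8·7 - (1)²) + (4·7 - (-2)²) = 28 + 55 + 24 = 107,
  det = 8·(4·7 - (-2)²) - (2)·((2)·7 - (-2)·(1)) + (1)·((2)·(-2) - 4·(1)) = 8·(24) - (2)·(16) + (1)·(-8) = 152.
  So p(λ) = λ³ - 19λ² + 107λ - 152.
Step 2 — look for an integer root (rational root theorem: any rational root is an integer divisor of 152). Testing λ = 8:
  p(8) = 512 - 1216 + 856 - 152 = 0  ✓
  Dividing out (λ - 8): p(λ) = (λ - 8)(λ² - 11λ + 19).
Step 3 — remaining eigenvalues from the quadratic λ² - 11λ + 19 = 0:
  Δ = 11² - 4·19 = 121 - 76 = 45,  λ = (11 ± √45)/2 = (11 ± 6.7082)/2 ≈ 8.8541 or 2.1459.
  Sorted: λ_1 = 8.8541,  λ_2 = 8,  λ_3 = 2.1459  (check: sum = 19 = tr ✓).

Step 4 — unit eigenvector for λ_1 ≈ 8.8541: v spans the null space of (Sigma - λ_1 I), whose rows are
  r_1 = (-0.8541, 2, 1),  r_2 = (2, -4.8541, -2),  r_3 = (1, -2, -1.8541).
  v is orthogonal to every row, so take v ∝ r_1 × r_2 = ((2)·(-2) - (1)·(-4.8541), (1)·(2) - (-0.8541)·(-2), (-0.8541)·(-4.8541) - (2)·(2)) ≈ (0.8541, 0.2918, 0.1459).
  Let u = (0.8541, 0.2918, 0.1459).
  ||u|| = √((0.8541)² + (0.2918)² + (0.1459)²) = √(0.8359) ≈ 0.9143,  v_1 = u/||u|| ≈ (0.9342, 0.3192, 0.1596) (||v_1|| = 1).

λ_1 = 8.8541,  λ_2 = 8,  λ_3 = 2.1459;  v_1 ≈ (0.9342, 0.3192, 0.1596)


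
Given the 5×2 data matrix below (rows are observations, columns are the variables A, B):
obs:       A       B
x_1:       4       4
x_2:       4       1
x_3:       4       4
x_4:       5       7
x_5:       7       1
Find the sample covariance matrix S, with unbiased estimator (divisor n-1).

Step 1 — column means:
  mean(A) = (4 + 4 + 4 + 5 + 7) / 5 = 24/5 = 4.8
  mean(B) = (4 + 1 + 4 + 7 + 1) / 5 = 17/5 = 3.4

Step 2 — sample covariance S[i,j] = (1/(n-1)) · Σ_k (x_{k,i} - mean_i) · (x_{k,j} - mean_j), with n-1 = 4.
  S[A,A] = ((-0.8)·(-0.8) + (-0.8)·(-0.8) + (-0.8)·(-0.8) + (0.2)·(0.2) + (2.2)·(2.2)) / 4 = 6.8/4 = 1.7
  S[A,B] = ((-0.8)·(0.6) + (-0.8)·(-2.4) + (-0.8)·(0.6) + (0.2)·(3.6) + (2.2)·(-2.4)) / 4 = -3.6/4 = -0.9
  S[B,B] = ((0.6)·(0.6) + (-2.4)·(-2.4) + (0.6)·(0.6) + (3.6)·(3.6) + (-2.4)·(-2.4)) / 4 = 25.2/4 = 6.3

S is symmetric (S[j,i] = S[i,j]). Assembling:

S = [[1.7, -0.9],
 [-0.9, 6.3]]


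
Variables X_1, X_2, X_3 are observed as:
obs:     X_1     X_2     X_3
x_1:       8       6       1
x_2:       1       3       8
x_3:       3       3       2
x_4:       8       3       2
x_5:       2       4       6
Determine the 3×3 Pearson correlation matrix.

Step 1 — column means:
  mean(X_1) = (8 + 1 + 3 + 8 + 2) / 5 = 22/5 = 4.4
  mean(X_2) = (6 + 3 + 3 + 3 + 4) / 5 = 19/5 = 3.8
  mean(X_3) = (1 + 8 + 2 + 2 + 6) / 5 = 19/5 = 3.8

Step 2 — sample variances and covariances s[i,j] = (1/(n-1)) · Σ_k (x_{k,i} - mean_i) · (x_{k,j} - mean_j), with n-1 = 4:
  s[X_1,X_1] = ((3.6)·(3.6) + (-3.4)·(-3.4) + (-1.4)·(-1.4) + (3.6)·(3.6) + (-2.4)·(-2.4)) / 4 = 45.2/4 = 11.3
  s[X_1,X_2] = ((3.6)·(2.2) + (-3.4)·(-0.8) + (-1.4)·(-0.8) + (3.6)·(-0.8) + (-2.4)·(0.2)) / 4 = 8.4/4 = 2.1
  s[X_1,X_3] = ((3.6)·(-2.8) + (-3.4)·(4.2) + (-1.4)·(-1.8) + (3.6)·(-1.8) + (-2.4)·(2.2)) / 4 = -33.6/4 = -8.4
  s[X_2,X_2] = ((2.2)·(2.2) + (-0.8)·(-0.8) + (-0.8)·(-0.8) + (-0.8)·(-0.8) + (0.2)·(0.2)) / 4 = 6.8/4 = 1.7
  s[X_2,X_3] = ((2.2)·(-2.8) + (-0.8)·(4.2) + (-0.8)·(-1.8) + (-0.8)·(-1.8) + (0.2)·(2.2)) / 4 = -6.2/4 = -1.55
  s[X_3,X_3] = ((-2.8)·(-2.8) + (4.2)·(4.2) + (-1.8)·(-1.8) + (-1.8)·(-1.8) + (2.2)·(2.2)) / 4 = 36.8/4 = 9.2
  Sample standard deviations s_i = √(s[i,i]):
  s(X_1) = √(11.3) = 3.3615
  s(X_2) = √(1.7) = 1.3038
  s(X_3) = √(9.2) = 3.0332

Step 3 — r_{ij} = s_{ij} / (s_i · s_j):
  r[X_1,X_1] = 1 (diagonal).
  r[X_1,X_2] = 2.1 / (3.3615 · 1.3038) = 2.1 / 4.3829 = 0.4791
  r[X_1,X_3] = -8.4 / (3.3615 · 3.0332) = -8.4 / 10.1961 = -0.8238
  r[X_2,X_2] = 1 (diagonal).
  r[X_2,X_3] = -1.55 / (1.3038 · 3.0332) = -1.55 / 3.9547 = -0.3919
  r[X_3,X_3] = 1 (diagonal).

R is symmetric with unit diagonal. Assembling:

R = [[1, 0.4791, -0.8238],
 [0.4791, 1, -0.3919],
 [-0.8238, -0.3919, 1]]


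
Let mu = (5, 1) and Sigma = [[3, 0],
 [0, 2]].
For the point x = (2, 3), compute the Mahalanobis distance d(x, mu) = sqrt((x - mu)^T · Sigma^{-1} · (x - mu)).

Step 1 — centre the observation: (x - mu) = (-3, 2).

Step 2 — invert Sigma. det(Sigma) = 3·2 - (0)² = 6.
  Sigma^{-1} = (1/det) · [[d, -b], [-b, a]] = [[0.3333, 0],
 [0, 0.5]].

Step 3 — form the quadratic (x - mu)^T · Sigma^{-1} · (x - mu):
  Sigma^{-1} · (x - mu) = (-1, 1).
  (x - mu)^T · [Sigma^{-1} · (x - mu)] = (-3)·(-1) + (2)·(1) = 5.

Step 4 — take square root: d = √(5) ≈ 2.2361.

d(x, mu) = √(5) ≈ 2.2361


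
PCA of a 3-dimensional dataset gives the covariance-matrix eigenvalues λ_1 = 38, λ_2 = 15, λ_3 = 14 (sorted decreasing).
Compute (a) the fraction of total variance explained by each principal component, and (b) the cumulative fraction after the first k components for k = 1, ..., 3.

Step 1 — total variance = trace(Sigma) = Σ λ_i = 38 + 15 + 14 = 67.

Step 2 — fraction explained by component i = λ_i / Σ λ:
  PC1: 38/67 = 0.5672
  PC2: 15/67 = 0.2239
  PC3: 14/67 = 0.209

Step 3 — cumulative fraction after k components = (λ_1 + ... + λ_k) / Σ λ:
  k = 1: 38/67 = 0.5672
  k = 2: (38 + 15)/67 = 53/67 = 0.791
  k = 3: (38 + 15 + 14)/67 = 67/67 = 1

Summary (fraction, with percent):

explained: PC1 0.5672 (56.72%), PC2 0.2239 (22.39%), PC3 0.209 (20.9%);  cumulative: 0.5672, 0.791, 1


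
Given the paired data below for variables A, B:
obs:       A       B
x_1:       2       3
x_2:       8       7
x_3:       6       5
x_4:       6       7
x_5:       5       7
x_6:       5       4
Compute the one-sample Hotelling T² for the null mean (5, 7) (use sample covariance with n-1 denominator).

Step 1 — sample mean vector:
  mean(A) = (2 + 8 + 6 + 6 + 5 + 5) / 6 = 32/6 = 5.3333
  mean(B) = (3 + 7 + 5 + 7 + 7 + 4) / 6 = 33/6 = 5.5
  x̄ = (5.3333, 5.5),  deviation x̄ - mu_0 = (5.3333, 5.5) - (5, 7) = (0.3333, -1.5).

Step 2 — sample covariance matrix, S[i,j] = (1/(n-1)) · Σ_k (x_{k,i} - mean_i) · (x_{k,j} - mean_j), divisor n-1 = 5:
  S[A,A] = ((-3.3333)·(-3.3333) + (2.6667)·(2.6667) + (0.6667)·(0.6667) + (0.6667)·(0.6667) + (-0.3333)·(-0.3333) + (-0.3333)·(-0.3333)) / 5 = 19.3333/5 = 3.8667
  S[A,B] = ((-3.3333)·(-2.5) + (2.6667)·(1.5) + (0.6667)·(-0.5) + (0.6667)·(1.5) + (-0.3333)·(1.5) + (-0.3333)·(-1.5)) / 5 = 13/5 = 2.6
  S[B,B] = ((-2.5)·(-2.5) + (1.5)·(1.5) + (-0.5)·(-0.5) + (1.5)·(1.5) + (1.5)·(1.5) + (-1.5)·(-1.5)) / 5 = 15.5/5 = 3.1
  S = [[3.8667, 2.6],
 [2.6, 3.1]].

Step 3 — invert S. det(S) = 3.8667·3.1 - (2.6)² = 5.2267.
  S^{-1} = (1/det) · [[d, -b], [-b, a]] = [[0.5931, -0.4974],
 [-0.4974, 0.7398]].

Step 4 — quadratic form (x̄ - mu_0)^T · S^{-1} · (x̄ - mu_0):
  S^{-1} · (x̄ - mu_0) = (0.9439, -1.2755),
  (x̄ - mu_0)^T · [...] = (0.3333)·(0.9439) + (-1.5)·(-1.2755) = 2.2279.

Step 5 — scale by n: T² = 6 · 2.2279 = 13.3673.

T² ≈ 13.3673


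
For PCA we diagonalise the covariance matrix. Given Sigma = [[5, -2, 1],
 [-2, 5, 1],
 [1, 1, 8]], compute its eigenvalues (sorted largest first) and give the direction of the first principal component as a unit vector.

Step 1 — characteristic polynomial p(λ) = det(λI - Sigma) = λ³ - tr·λ² + c_1·λ - det, where tr = trace, c_1 = sum of the principal 2×2 minors, det = det(Sigma):
  tr = 5 + 5 + 8 = 18,
  c_1 = (5·5 - (-2)²) + (5·8 - (1)²) + (5·8 - (1)²) = 21 + 39 + 39 = 99,
  det = 5·(5·8 - (1)²) - (-2)·((-2)·8 - (1)·(1)) + (1)·((-2)·(1) - 5·(1)) = 5·(39) - (-2)·(-17) + (1)·(-7) = 154.
  So p(λ) = λ³ - 18λ² + 99λ - 154.
Step 2 — look for an integer root (rational root theorem: any rational root is an integer divisor of 154). Testing λ = 7:
  p(7) = 343 - 882 + 693 - 154 = 0  ✓
  Dividing out (λ - 7): p(λ) = (λ - 7)(λ² - 11λ + 22).
Step 3 — remaining eigenvalues from the quadratic λ² - 11λ + 22 = 0:
  Δ = 11² - 4·22 = 121 - 88 = 33,  λ = (11 ± √33)/2 = (11 ± 5.7446)/2 ≈ 8.3723 or 2.6277.
  Sorted: λ_1 = 8.3723,  λ_2 = 7,  λ_3 = 2.6277  (check: sum = 18 = tr ✓).

Step 4 — unit eigenvector for λ_1 ≈ 8.3723: v spans the null space of (Sigma - λ_1 I), whose rows are
  r_1 = (-3.3723, -2, 1),  r_2 = (-2, -3.3723, 1),  r_3 = (1, 1, -0.3723).
  v is orthogonal to every row, so take v ∝ r_1 × r_2 = ((-2)·(1) - (1)·(-3.3723), (1)·(-2) - (-3.3723)·(1), (-3.3723)·(-3.3723) - (-2)·(-2)) ≈ (1.3723, 1.3723, 7.3723).
  Let u = (1.3723, 1.3723, 7.3723).
  ||u|| = √((1.3723)² + (1.3723)² + (7.3723)²) = √(58.1168) ≈ 7.6234,  v_1 = u/||u|| ≈ (0.18, 0.18, 0.9671) (||v_1|| = 1).

λ_1 = 8.3723,  λ_2 = 7,  λ_3 = 2.6277;  v_1 ≈ (0.18, 0.18, 0.9671)


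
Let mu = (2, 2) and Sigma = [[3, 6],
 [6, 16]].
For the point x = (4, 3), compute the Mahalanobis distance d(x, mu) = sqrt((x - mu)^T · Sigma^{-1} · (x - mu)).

Step 1 — centre the observation: (x - mu) = (2, 1).

Step 2 — invert Sigma. det(Sigma) = 3·16 - (6)² = 12.
  Sigma^{-1} = (1/det) · [[d, -b], [-b, a]] = [[1.3333, -0.5],
 [-0.5, 0.25]].

Step 3 — form the quadratic (x - mu)^T · Sigma^{-1} · (x - mu):
  Sigma^{-1} · (x - mu) = (2.1667, -0.75).
  (x - mu)^T · [Sigma^{-1} · (x - mu)] = (2)·(2.1667) + (1)·(-0.75) = 3.5833.

Step 4 — take square root: d = √(3.5833) ≈ 1.893.

d(x, mu) = √(3.5833) ≈ 1.893


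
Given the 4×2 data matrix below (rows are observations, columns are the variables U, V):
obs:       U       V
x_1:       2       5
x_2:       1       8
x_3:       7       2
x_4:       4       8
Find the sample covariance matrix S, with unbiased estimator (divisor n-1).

Step 1 — column means:
  mean(U) = (2 + 1 + 7 + 4) / 4 = 14/4 = 3.5
  mean(V) = (5 + 8 + 2 + 8) / 4 = 23/4 = 5.75

Step 2 — sample covariance S[i,j] = (1/(n-1)) · Σ_k (x_{k,i} - mean_i) · (x_{k,j} - mean_j), with n-1 = 3.
  S[U,U] = ((-1.5)·(-1.5) + (-2.5)·(-2.5) + (3.5)·(3.5) + (0.5)·(0.5)) / 3 = 21/3 = 7
  S[U,V] = ((-1.5)·(-0.75) + (-2.5)·(2.25) + (3.5)·(-3.75) + (0.5)·(2.25)) / 3 = -16.5/3 = -5.5
  S[V,V] = ((-0.75)·(-0.75) + (2.25)·(2.25) + (-3.75)·(-3.75) + (2.25)·(2.25)) / 3 = 24.75/3 = 8.25

S is symmetric (S[j,i] = S[i,j]). Assembling:

S = [[7, -5.5],
 [-5.5, 8.25]]


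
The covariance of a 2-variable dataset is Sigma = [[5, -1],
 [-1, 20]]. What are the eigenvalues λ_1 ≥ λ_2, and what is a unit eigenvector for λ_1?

Step 1 — characteristic polynomial of 2×2 Sigma:
  det(Sigma - λI) = λ² - trace · λ + det = 0.
  trace = 5 + 20 = 25, det = 5·20 - (-1)² = 99.
Step 2 — discriminant:
  Δ = trace² - 4·det = 625 - 396 = 229.
Step 3 — eigenvalues:
  λ = (trace ± √Δ)/2 = (25 ± 15.1327)/2,
  λ_1 = 20.0664,  λ_2 = 4.9336.

Step 4 — unit eigenvector for λ_1: solve (Sigma - λ_1 I)v = 0. First row:
  (5 - 20.0664)·v_x + (-1)·v_y = 0, i.e. (-15.0664)·v_x + (-1)·v_y = 0,
  so v ∝ (b, λ_1 - a) = (-1, 15.0664); multiply by -1 so the first entry is positive: u = (1, -15.0664).
  ||u|| = √((1)² + (-15.0664)²) = √(227.9956) ≈ 15.0995,
  v_1 = u/||u|| ≈ (0.0662, -0.9978) (||v_1|| = 1).

λ_1 = 20.0664,  λ_2 = 4.9336;  v_1 ≈ (0.0662, -0.9978)


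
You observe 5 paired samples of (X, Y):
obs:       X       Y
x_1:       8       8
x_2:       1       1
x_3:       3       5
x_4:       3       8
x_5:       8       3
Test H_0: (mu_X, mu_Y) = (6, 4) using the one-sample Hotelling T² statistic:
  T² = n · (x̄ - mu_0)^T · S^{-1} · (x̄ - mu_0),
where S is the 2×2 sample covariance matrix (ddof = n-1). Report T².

Step 1 — sample mean vector:
  mean(X) = (8 + 1 + 3 + 3 + 8) / 5 = 23/5 = 4.6
  mean(Y) = (8 + 1 + 5 + 8 + 3) / 5 = 25/5 = 5
  x̄ = (4.6, 5),  deviation x̄ - mu_0 = (4.6, 5) - (6, 4) = (-1.4, 1).

Step 2 — sample covariance matrix, S[i,j] = (1/(n-1)) · Σ_k (x_{k,i} - mean_i) · (x_{k,j} - mean_j), divisor n-1 = 4:
  S[X,X] = ((3.4)·(3.4) + (-3.6)·(-3.6) + (-1.6)·(-1.6) + (-1.6)·(-1.6) + (3.4)·(3.4)) / 4 = 41.2/4 = 10.3
  S[X,Y] = ((3.4)·(3) + (-3.6)·(-4) + (-1.6)·(0) + (-1.6)·(3) + (3.4)·(-2)) / 4 = 13/4 = 3.25
  S[Y,Y] = ((3)·(3) + (-4)·(-4) + (0)·(0) + (3)·(3) + (-2)·(-2)) / 4 = 38/4 = 9.5
  S = [[10.3, 3.25],
 [3.25, 9.5]].

Step 3 — invert S. det(S) = 10.3·9.5 - (3.25)² = 87.2875.
  S^{-1} = (1/det) · [[d, -b], [-b, a]] = [[0.1088, -0.0372],
 [-0.0372, 0.118]].

Step 4 — quadratic form (x̄ - mu_0)^T · S^{-1} · (x̄ - mu_0):
  S^{-1} · (x̄ - mu_0) = (-0.1896, 0.1701),
  (x̄ - mu_0)^T · [...] = (-1.4)·(-0.1896) + (1)·(0.1701) = 0.4356.

Step 5 — scale by n: T² = 5 · 0.4356 = 2.1779.

T² ≈ 2.1779


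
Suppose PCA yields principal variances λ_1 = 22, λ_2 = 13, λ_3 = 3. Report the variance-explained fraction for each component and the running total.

Step 1 — total variance = trace(Sigma) = Σ λ_i = 22 + 13 + 3 = 38.

Step 2 — fraction explained by component i = λ_i / Σ λ:
  PC1: 22/38 = 0.5789
  PC2: 13/38 = 0.3421
  PC3: 3/38 = 0.0789

Step 3 — cumulative fraction after k components = (λ_1 + ... + λ_k) / Σ λ:
  k = 1: 22/38 = 0.5789
  k = 2: (22 + 13)/38 = 35/38 = 0.9211
  k = 3: (22 + 13 + 3)/38 = 38/38 = 1

Summary (fraction, with percent):

explained: PC1 0.5789 (57.89%), PC2 0.3421 (34.21%), PC3 0.0789 (7.89%);  cumulative: 0.5789, 0.9211, 1


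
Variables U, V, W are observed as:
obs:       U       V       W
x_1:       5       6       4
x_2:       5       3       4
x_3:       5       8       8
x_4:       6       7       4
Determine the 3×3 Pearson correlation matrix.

Step 1 — column means:
  mean(U) = (5 + 5 + 5 + 6) / 4 = 21/4 = 5.25
  mean(V) = (6 + 3 + 8 + 7) / 4 = 24/4 = 6
  mean(W) = (4 + 4 + 8 + 4) / 4 = 20/4 = 5

Step 2 — sample variances and covariances s[i,j] = (1/(n-1)) · Σ_k (x_{k,i} - mean_i) · (x_{k,j} - mean_j), with n-1 = 3:
  s[U,U] = ((-0.25)·(-0.25) + (-0.25)·(-0.25) + (-0.25)·(-0.25) + (0.75)·(0.75)) / 3 = 0.75/3 = 0.25
  s[U,V] = ((-0.25)·(0) + (-0.25)·(-3) + (-0.25)·(2) + (0.75)·(1)) / 3 = 1/3 = 0.3333
  s[U,W] = ((-0.25)·(-1) + (-0.25)·(-1) + (-0.25)·(3) + (0.75)·(-1)) / 3 = -1/3 = -0.3333
  s[V,V] = ((0)·(0) + (-3)·(-3) + (2)·(2) + (1)·(1)) / 3 = 14/3 = 4.6667
  s[V,W] = ((0)·(-1) + (-3)·(-1) + (2)·(3) + (1)·(-1)) / 3 = 8/3 = 2.6667
  s[W,W] = ((-1)·(-1) + (-1)·(-1) + (3)·(3) + (-1)·(-1)) / 3 = 12/3 = 4
  Sample standard deviations s_i = √(s[i,i]):
  s(U) = √(0.25) = 0.5
  s(V) = √(4.6667) = 2.1602
  s(W) = √(4) = 2

Step 3 — r_{ij} = s_{ij} / (s_i · s_j):
  r[U,U] = 1 (diagonal).
  r[U,V] = 0.3333 / (0.5 · 2.1602) = 0.3333 / 1.0801 = 0.3086
  r[U,W] = -0.3333 / (0.5 · 2) = -0.3333 / 1 = -0.3333
  r[V,V] = 1 (diagonal).
  r[V,W] = 2.6667 / (2.1602 · 2) = 2.6667 / 4.3205 = 0.6172
  r[W,W] = 1 (diagonal).

R is symmetric with unit diagonal. Assembling:

R = [[1, 0.3086, -0.3333],
 [0.3086, 1, 0.6172],
 [-0.3333, 0.6172, 1]]


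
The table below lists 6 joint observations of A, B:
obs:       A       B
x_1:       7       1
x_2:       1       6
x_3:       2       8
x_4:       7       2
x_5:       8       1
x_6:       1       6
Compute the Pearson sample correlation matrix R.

Step 1 — column means:
  mean(A) = (7 + 1 + 2 + 7 + 8 + 1) / 6 = 26/6 = 4.3333
  mean(B) = (1 + 6 + 8 + 2 + 1 + 6) / 6 = 24/6 = 4

Step 2 — sample variances and covariances s[i,j] = (1/(n-1)) · Σ_k (x_{k,i} - mean_i) · (x_{k,j} - mean_j), with n-1 = 5:
  s[A,A] = ((2.6667)·(2.6667) + (-3.3333)·(-3.3333) + (-2.3333)·(-2.3333) + (2.6667)·(2.6667) + (3.6667)·(3.6667) + (-3.3333)·(-3.3333)) / 5 = 55.3333/5 = 11.0667
  s[A,B] = ((2.6667)·(-3) + (-3.3333)·(2) + (-2.3333)·(4) + (2.6667)·(-2) + (3.6667)·(-3) + (-3.3333)·(2)) / 5 = -47/5 = -9.4
  s[B,B] = ((-3)·(-3) + (2)·(2) + (4)·(4) + (-2)·(-2) + (-3)·(-3) + (2)·(2)) / 5 = 46/5 = 9.2
  Sample standard deviations s_i = √(s[i,i]):
  s(A) = √(11.0667) = 3.3267
  s(B) = √(9.2) = 3.0332

Step 3 — r_{ij} = s_{ij} / (s_i · s_j):
  r[A,A] = 1 (diagonal).
  r[A,B] = -9.4 / (3.3267 · 3.0332) = -9.4 / 10.0903 = -0.9316
  r[B,B] = 1 (diagonal).

R is symmetric with unit diagonal. Assembling:

R = [[1, -0.9316],
 [-0.9316, 1]]


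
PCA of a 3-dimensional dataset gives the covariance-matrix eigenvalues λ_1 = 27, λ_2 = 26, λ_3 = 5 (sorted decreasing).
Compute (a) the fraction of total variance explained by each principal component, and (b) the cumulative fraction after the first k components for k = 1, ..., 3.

Step 1 — total variance = trace(Sigma) = Σ λ_i = 27 + 26 + 5 = 58.

Step 2 — fraction explained by component i = λ_i / Σ λ:
  PC1: 27/58 = 0.4655
  PC2: 26/58 = 0.4483
  PC3: 5/58 = 0.0862

Step 3 — cumulative fraction after k components = (λ_1 + ... + λ_k) / Σ λ:
  k = 1: 27/58 = 0.4655
  k = 2: (27 + 26)/58 = 53/58 = 0.9138
  k = 3: (27 + 26 + 5)/58 = 58/58 = 1

Summary (fraction, with percent):

explained: PC1 0.4655 (46.55%), PC2 0.4483 (44.83%), PC3 0.0862 (8.62%);  cumulative: 0.4655, 0.9138, 1


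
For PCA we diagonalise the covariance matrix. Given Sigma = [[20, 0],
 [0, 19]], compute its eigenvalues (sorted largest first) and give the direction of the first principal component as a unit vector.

Step 1 — characteristic polynomial of 2×2 Sigma:
  det(Sigma - λI) = λ² - trace · λ + det = 0.
  trace = 20 + 19 = 39, det = 20·19 - (0)² = 380.
Step 2 — discriminant:
  Δ = trace² - 4·det = 1521 - 1520 = 1.
Step 3 — eigenvalues:
  λ = (trace ± √Δ)/2 = (39 ± 1)/2,
  λ_1 = 20,  λ_2 = 19.

Step 4 — unit eigenvector for λ_1: Sigma is diagonal, so its eigenvectors are the coordinate axes. λ_1 = 20 is the diagonal entry on the first coordinate axis, hence
  v_1 = (1, 0) (||v_1|| = 1).

λ_1 = 20,  λ_2 = 19;  v_1 ≈ (1, 0)


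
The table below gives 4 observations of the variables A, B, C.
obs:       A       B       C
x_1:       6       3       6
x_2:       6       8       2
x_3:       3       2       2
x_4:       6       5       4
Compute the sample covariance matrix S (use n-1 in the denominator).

Step 1 — column means:
  mean(A) = (6 + 6 + 3 + 6) / 4 = 21/4 = 5.25
  mean(B) = (3 + 8 + 2 + 5) / 4 = 18/4 = 4.5
  mean(C) = (6 + 2 + 2 + 4) / 4 = 14/4 = 3.5

Step 2 — sample covariance S[i,j] = (1/(n-1)) · Σ_k (x_{k,i} - mean_i) · (x_{k,j} - mean_j), with n-1 = 3.
  S[A,A] = ((0.75)·(0.75) + (0.75)·(0.75) + (-2.25)·(-2.25) + (0.75)·(0.75)) / 3 = 6.75/3 = 2.25
  S[A,B] = ((0.75)·(-1.5) + (0.75)·(3.5) + (-2.25)·(-2.5) + (0.75)·(0.5)) / 3 = 7.5/3 = 2.5
  S[A,C] = ((0.75)·(2.5) + (0.75)·(-1.5) + (-2.25)·(-1.5) + (0.75)·(0.5)) / 3 = 4.5/3 = 1.5
  S[B,B] = ((-1.5)·(-1.5) + (3.5)·(3.5) + (-2.5)·(-2.5) + (0.5)·(0.5)) / 3 = 21/3 = 7
  S[B,C] = ((-1.5)·(2.5) + (3.5)·(-1.5) + (-2.5)·(-1.5) + (0.5)·(0.5)) / 3 = -5/3 = -1.6667
  S[C,C] = ((2.5)·(2.5) + (-1.5)·(-1.5) + (-1.5)·(-1.5) + (0.5)·(0.5)) / 3 = 11/3 = 3.6667

S is symmetric (S[j,i] = S[i,j]). Assembling:

S = [[2.25, 2.5, 1.5],
 [2.5, 7, -1.6667],
 [1.5, -1.6667, 3.6667]]


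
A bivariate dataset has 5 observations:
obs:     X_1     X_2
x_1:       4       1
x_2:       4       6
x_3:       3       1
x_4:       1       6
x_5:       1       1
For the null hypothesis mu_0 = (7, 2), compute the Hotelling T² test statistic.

Step 1 — sample mean vector:
  mean(X_1) = (4 + 4 + 3 + 1 + 1) / 5 = 13/5 = 2.6
  mean(X_2) = (1 + 6 + 1 + 6 + 1) / 5 = 15/5 = 3
  x̄ = (2.6, 3),  deviation x̄ - mu_0 = (2.6, 3) - (7, 2) = (-4.4, 1).

Step 2 — sample covariance matrix, S[i,j] = (1/(n-1)) · Σ_k (x_{k,i} - mean_i) · (x_{k,j} - mean_j), divisor n-1 = 4:
  S[X_1,X_1] = ((1.4)·(1.4) + (1.4)·(1.4) + (0.4)·(0.4) + (-1.6)·(-1.6) + (-1.6)·(-1.6)) / 4 = 9.2/4 = 2.3
  S[X_1,X_2] = ((1.4)·(-2) + (1.4)·(3) + (0.4)·(-2) + (-1.6)·(3) + (-1.6)·(-2)) / 4 = -1/4 = -0.25
  S[X_2,X_2] = ((-2)·(-2) + (3)·(3) + (-2)·(-2) + (3)·(3) + (-2)·(-2)) / 4 = 30/4 = 7.5
  S = [[2.3, -0.25],
 [-0.25, 7.5]].

Step 3 — invert S. det(S) = 2.3·7.5 - (-0.25)² = 17.1875.
  S^{-1} = (1/det) · [[d, -b], [-b, a]] = [[0.4364, 0.0145],
 [0.0145, 0.1338]].

Step 4 — quadratic form (x̄ - mu_0)^T · S^{-1} · (x̄ - mu_0):
  S^{-1} · (x̄ - mu_0) = (-1.9055, 0.0698),
  (x̄ - mu_0)^T · [...] = (-4.4)·(-1.9055) + (1)·(0.0698) = 8.4538.

Step 5 — scale by n: T² = 5 · 8.4538 = 42.2691.

T² ≈ 42.2691


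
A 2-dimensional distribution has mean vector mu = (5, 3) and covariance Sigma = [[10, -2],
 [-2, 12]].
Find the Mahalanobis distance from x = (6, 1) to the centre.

Step 1 — centre the observation: (x - mu) = (1, -2).

Step 2 — invert Sigma. det(Sigma) = 10·12 - (-2)² = 116.
  Sigma^{-1} = (1/det) · [[d, -b], [-b, a]] = [[0.1034, 0.0172],
 [0.0172, 0.0862]].

Step 3 — form the quadratic (x - mu)^T · Sigma^{-1} · (x - mu):
  Sigma^{-1} · (x - mu) = (0.069, -0.1552).
  (x - mu)^T · [Sigma^{-1} · (x - mu)] = (1)·(0.069) + (-2)·(-0.1552) = 0.3793.

Step 4 — take square root: d = √(0.3793) ≈ 0.6159.

d(x, mu) = √(0.3793) ≈ 0.6159


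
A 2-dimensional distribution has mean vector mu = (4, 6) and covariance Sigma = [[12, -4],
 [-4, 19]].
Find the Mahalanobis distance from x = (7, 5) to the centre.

Step 1 — centre the observation: (x - mu) = (3, -1).

Step 2 — invert Sigma. det(Sigma) = 12·19 - (-4)² = 212.
  Sigma^{-1} = (1/det) · [[d, -b], [-b, a]] = [[0.0896, 0.0189],
 [0.0189, 0.0566]].

Step 3 — form the quadratic (x - mu)^T · Sigma^{-1} · (x - mu):
  Sigma^{-1} · (x - mu) = (0.25, 0).
  (x - mu)^T · [Sigma^{-1} · (x - mu)] = (3)·(0.25) + (-1)·(0) = 0.75.

Step 4 — take square root: d = √(0.75) ≈ 0.866.

d(x, mu) = √(0.75) ≈ 0.866


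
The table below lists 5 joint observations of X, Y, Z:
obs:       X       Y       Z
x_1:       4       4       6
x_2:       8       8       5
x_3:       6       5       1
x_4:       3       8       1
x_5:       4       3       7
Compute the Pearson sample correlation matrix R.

Step 1 — column means:
  mean(X) = (4 + 8 + 6 + 3 + 4) / 5 = 25/5 = 5
  mean(Y) = (4 + 8 + 5 + 8 + 3) / 5 = 28/5 = 5.6
  mean(Z) = (6 + 5 + 1 + 1 + 7) / 5 = 20/5 = 4

Step 2 — sample variances and covariances s[i,j] = (1/(n-1)) · Σ_k (x_{k,i} - mean_i) · (x_{k,j} - mean_j), with n-1 = 4:
  s[X,X] = ((-1)·(-1) + (3)·(3) + (1)·(1) + (-2)·(-2) + (-1)·(-1)) / 4 = 16/4 = 4
  s[X,Y] = ((-1)·(-1.6) + (3)·(2.4) + (1)·(-0.6) + (-2)·(2.4) + (-1)·(-2.6)) / 4 = 6/4 = 1.5
  s[X,Z] = ((-1)·(2) + (3)·(1) + (1)·(-3) + (-2)·(-3) + (-1)·(3)) / 4 = 1/4 = 0.25
  s[Y,Y] = ((-1.6)·(-1.6) + (2.4)·(2.4) + (-0.6)·(-0.6) + (2.4)·(2.4) + (-2.6)·(-2.6)) / 4 = 21.2/4 = 5.3
  s[Y,Z] = ((-1.6)·(2) + (2.4)·(1) + (-0.6)·(-3) + (2.4)·(-3) + (-2.6)·(3)) / 4 = -14/4 = -3.5
  s[Z,Z] = ((2)·(2) + (1)·(1) + (-3)·(-3) + (-3)·(-3) + (3)·(3)) / 4 = 32/4 = 8
  Sample standard deviations s_i = √(s[i,i]):
  s(X) = √(4) = 2
  s(Y) = √(5.3) = 2.3022
  s(Z) = √(8) = 2.8284

Step 3 — r_{ij} = s_{ij} / (s_i · s_j):
  r[X,X] = 1 (diagonal).
  r[X,Y] = 1.5 / (2 · 2.3022) = 1.5 / 4.6043 = 0.3258
  r[X,Z] = 0.25 / (2 · 2.8284) = 0.25 / 5.6569 = 0.0442
  r[Y,Y] = 1 (diagonal).
  r[Y,Z] = -3.5 / (2.3022 · 2.8284) = -3.5 / 6.5115 = -0.5375
  r[Z,Z] = 1 (diagonal).

R is symmetric with unit diagonal. Assembling:

R = [[1, 0.3258, 0.0442],
 [0.3258, 1, -0.5375],
 [0.0442, -0.5375, 1]]
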